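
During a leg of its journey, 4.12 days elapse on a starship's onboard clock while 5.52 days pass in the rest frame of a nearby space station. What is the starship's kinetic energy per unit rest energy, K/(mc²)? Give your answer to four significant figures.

0.3398

γ = Δt/Δτ = 5.52/4.12 = 1.33981.
K/(mc²) = γ − 1 = 1.33981 − 1 = 0.3398.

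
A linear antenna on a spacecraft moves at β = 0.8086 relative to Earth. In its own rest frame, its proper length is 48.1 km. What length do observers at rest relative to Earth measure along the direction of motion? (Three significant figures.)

γ = 1/√(1 − β²) = 1/√(1 − 0.65383396) = 1/√0.34616604 = 1/0.588359 = 1.6996.
Along the direction of motion the measured length is L₀/γ = 48.1/1.6996 = 28.3 km.

28.3 km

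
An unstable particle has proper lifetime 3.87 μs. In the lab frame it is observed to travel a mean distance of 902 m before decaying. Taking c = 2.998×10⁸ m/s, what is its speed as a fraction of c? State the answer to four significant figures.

0.6138c

Let x = d/(cτ) = 902.0 m / (2.998×10⁸ m/s × 3.870×10^-6 s) = 0.77743. Since d = βγcτ, x = βγ = β/√(1−β²).
Solving: β² = x²/(1+x²) = 0.604397/1.604397 = 0.376713, so β = 0.6138.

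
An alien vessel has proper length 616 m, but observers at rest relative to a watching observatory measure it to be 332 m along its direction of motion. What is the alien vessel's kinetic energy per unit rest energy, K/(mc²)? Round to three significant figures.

0.855

Length contraction gives γ = L₀/L = 616/332 = 1.85542.
Since K = (γ−1)mc², K/(mc²) = 1.85542 − 1 = 0.855.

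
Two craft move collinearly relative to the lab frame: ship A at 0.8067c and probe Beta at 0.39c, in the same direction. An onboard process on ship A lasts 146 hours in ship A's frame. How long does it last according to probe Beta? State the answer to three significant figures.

The velocity of ship A relative to probe Beta is (0.8067 − 0.39)c / (1 − 0.8067×0.39) = 0.60798c; relative speed 0.60798c.
At |u| = 0.60798c, γ = (1 − 0.36964)^(−1/2) = 1.2595.
Ship A's interval is proper; time dilation gives Δt_B = γΔτ = 1.2595 × 146 hours = 184 hours.

184 hours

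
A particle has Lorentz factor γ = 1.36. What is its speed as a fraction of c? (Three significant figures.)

β = √(1 − 1/γ²) = √(1 − 1/1.8496) = √0.459343 = 0.678.

0.678c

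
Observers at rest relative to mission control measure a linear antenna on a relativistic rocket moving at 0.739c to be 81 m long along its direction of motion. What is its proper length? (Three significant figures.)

120 m

γ = 1/√(1 − β²) = 1/√(1 − 0.546121) = 1/√0.453879 = 1/0.673705 = 1.4843.
Proper length: L₀ = γ·L = 1.4843 × 81 = 120 m.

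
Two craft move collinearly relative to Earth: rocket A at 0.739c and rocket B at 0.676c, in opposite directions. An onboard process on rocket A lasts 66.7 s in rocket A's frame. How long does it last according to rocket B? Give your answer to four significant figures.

201.5 s

The velocity of rocket A relative to rocket B is (0.739 + 0.676)c / (1 + 0.739×0.676) = 0.94361c; relative speed 0.94361c.
γ for this relative speed: γ = 1/√(1 − 0.8904) = 3.0206.
The clock on rocket A records proper time, so rocket B measures Δt = γΔτ = 3.0206 × 66.7 = 201.5 s.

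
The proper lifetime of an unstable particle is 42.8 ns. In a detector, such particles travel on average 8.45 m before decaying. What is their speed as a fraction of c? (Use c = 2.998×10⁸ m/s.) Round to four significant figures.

0.5500c

Lab distance = (lab lifetime)·v = γτ·βc, so βγ = d/(cτ) = 8.450/(2.998×10⁸ × 4.280×10^-8) = 0.65854.
With βγ = 0.65854: γ² = 1 + (βγ)² = 1.433675, and β = (βγ)/γ = 0.65854/1.19736 = 0.5500.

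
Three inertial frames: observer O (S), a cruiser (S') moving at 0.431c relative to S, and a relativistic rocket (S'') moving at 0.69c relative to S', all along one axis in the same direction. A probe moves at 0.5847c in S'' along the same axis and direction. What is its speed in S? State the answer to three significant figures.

0.962c

Compose velocities in two stages. Stage 1 (into S'): u₁ = (0.5847+0.69)/(1+0.5847×0.69) = 0.90827.
Stage 2 (into S): u = (0.90827+0.431)/(1+0.90827×0.431) = 0.96249, so the speed is 0.962c.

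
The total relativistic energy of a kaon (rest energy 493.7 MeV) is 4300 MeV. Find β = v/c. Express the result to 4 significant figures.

0.9934

Total energy E = γmc² gives γ = 4300/493.7 = 8.7097.
Hence β = √(1 − 1/γ²) = √(1 − 0.0131824) = √0.9868176 = 0.9934.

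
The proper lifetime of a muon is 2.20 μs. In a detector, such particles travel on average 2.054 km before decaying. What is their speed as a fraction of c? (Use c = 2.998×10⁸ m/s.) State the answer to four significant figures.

d = βγcτ ⇒ βγ = d/(cτ) = 2054 m / (659.56 m) = 3.1142.
β = (βγ)/√(1+(βγ)²) = 3.1142/√10.69824 = 0.9521.

0.9521c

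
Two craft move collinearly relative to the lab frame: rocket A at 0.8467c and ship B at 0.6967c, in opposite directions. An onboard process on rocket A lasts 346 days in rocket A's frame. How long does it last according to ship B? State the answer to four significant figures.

Speed of rocket A in ship B's frame: u = (v_A + v_B)/(1 + v_A v_B/c²) = (0.8467 + 0.6967)/(1 + 0.8467×0.6967) = 1.5434/1.58989589 = 0.97076; |u| = 0.97076c.
γ for this relative speed: γ = 1/√(1 − 0.942375) = 4.1658.
Rocket A's interval is proper; time dilation gives Δt_B = γΔτ = 4.1658 × 346 days = 1441 days.

1441 days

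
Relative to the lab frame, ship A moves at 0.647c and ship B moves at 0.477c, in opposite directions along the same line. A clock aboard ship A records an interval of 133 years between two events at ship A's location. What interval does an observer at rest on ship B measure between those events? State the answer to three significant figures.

260 years

Transform ship A's velocity into ship B's frame: (0.647 + 0.477)/(1 + 0.647·0.477) = 1.124/1.308619, so the relative speed is 0.85892c.
γ for this relative speed: γ = 1/√(1 − 0.737744) = 1.9527.
Ship A's interval is proper; time dilation gives Δt_B = γΔτ = 1.9527 × 133 years = 260 years.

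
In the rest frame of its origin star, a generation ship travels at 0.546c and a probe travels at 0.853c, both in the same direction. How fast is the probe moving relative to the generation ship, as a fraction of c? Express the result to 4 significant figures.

Transform to the generation ship's frame: u' = (u − v)/(1 − uv/c²).
u' = (0.853 − 0.546)/(1 − 0.853×0.546) = 0.307/0.534262 = 0.57462.
Speed in the generation ship's frame: 0.5746c (in the same direction).

0.5746c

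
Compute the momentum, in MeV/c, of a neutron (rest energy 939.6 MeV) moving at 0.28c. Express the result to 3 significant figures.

Lorentz factor: γ = (1 − 0.0784)^(−1/2) = 1.0417.
Momentum: p = γβ·mc = 1.0417 × 0.28 × 939.6 MeV/c = 274 MeV/c.

274 MeV/c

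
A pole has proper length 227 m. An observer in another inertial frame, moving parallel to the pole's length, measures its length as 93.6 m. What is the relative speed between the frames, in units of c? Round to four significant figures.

0.9110c

Length contraction gives γ = L₀/L = 227/93.6 = 2.4252.
β = √(1 − 1/γ²) = √0.829978 = 0.9110.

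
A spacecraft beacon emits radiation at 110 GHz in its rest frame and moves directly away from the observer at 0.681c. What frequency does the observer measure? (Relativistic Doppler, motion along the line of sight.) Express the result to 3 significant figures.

47.9 GHz

Relativistic Doppler (source moving away): f_obs = f_src · √((1−β)/(1+β)).
With β = 0.681: factor = √(0.319/1.681) = 0.43562.
f_obs = 110 × 0.43562 = 47.9 GHz.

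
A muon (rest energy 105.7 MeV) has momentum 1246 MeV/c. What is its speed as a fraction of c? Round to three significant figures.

pc/(mc²) = 1246/105.7 = 11.788 = βγ = β/√(1−β²).
So β² = x²/(1 + x²) with x = 11.788: x² = 138.957, β² = 138.957/139.957 = 0.992855, β = 0.996.

0.996c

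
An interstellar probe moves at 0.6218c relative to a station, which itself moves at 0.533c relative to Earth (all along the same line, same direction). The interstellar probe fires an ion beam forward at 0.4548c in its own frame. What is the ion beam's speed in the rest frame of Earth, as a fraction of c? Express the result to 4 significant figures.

0.9481c

Apply u = (u'+v)/(1+u'v) twice. Ion beam in the station frame: (0.4548+0.6218)/(1+0.4548·0.6218) = 1.0766/1.28279464 = 0.83926c.
That velocity, transformed to the rest frame of Earth: (0.83926+0.533)/(1+0.83926·0.533) = 1.37226/1.44732558 = 0.94813c.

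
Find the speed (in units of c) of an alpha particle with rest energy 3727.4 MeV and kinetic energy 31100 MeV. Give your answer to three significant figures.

0.994c

K = (γ−1)mc², so γ = 1 + 31100/3727.4 = 9.3436.
Then v/c = √(1 − γ⁻²) = √(1 − 0.0114544) = √0.9885456 = 0.994.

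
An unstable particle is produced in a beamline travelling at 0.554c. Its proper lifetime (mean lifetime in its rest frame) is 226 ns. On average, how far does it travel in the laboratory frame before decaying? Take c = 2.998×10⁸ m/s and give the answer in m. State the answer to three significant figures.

45.1 m

γ = 1/√(1 − β²) = 1/√(1 − 0.306916) = 1/√0.693084 = 1/0.832517 = 1.2012.
Lab-frame lifetime: Δt = γτ = 1.2012 × 226 ns = 271.47 ns.
Distance: d = vΔt = 0.554 × 2.998×10⁸ m/s × 2.7147×10^-7 s = 45.1 m.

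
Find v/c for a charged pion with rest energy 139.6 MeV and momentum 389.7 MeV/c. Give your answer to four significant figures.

0.9414

βγ = pc/(mc²) = 389.7/139.6 = 2.7915.
Since γ² = 1 + (βγ)² = 8.79247, γ = √8.79247 = 2.96521, and β = (βγ)/γ = 2.7915/2.96521 = 0.9414.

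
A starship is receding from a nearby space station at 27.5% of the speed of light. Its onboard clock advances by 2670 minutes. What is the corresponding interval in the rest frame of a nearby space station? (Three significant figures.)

2780 minutes

γ = 1/√(1 − β²) = 1/√(1 − 0.075625) = 1/√0.924375 = 1/0.961444 = 1.0401.
Time dilation: Δt = γ·Δτ = 1.0401 × 2670 = 2780 minutes.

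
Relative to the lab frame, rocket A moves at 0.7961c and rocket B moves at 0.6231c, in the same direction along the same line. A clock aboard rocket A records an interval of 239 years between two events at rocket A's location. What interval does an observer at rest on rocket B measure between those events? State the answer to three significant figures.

Speed of rocket A in rocket B's frame: u = (v_A − v_B)/(1 − v_A v_B/c²) = (0.7961 − 0.6231)/(1 − 0.7961×0.6231) = 0.173/0.50395009 = 0.34329; |u| = 0.34329c.
γ for this relative speed: γ = 1/√(1 − 0.117848) = 1.0647.
Rocket A's interval is proper; time dilation gives Δt_B = γΔτ = 1.0647 × 239 years = 254 years.

254 years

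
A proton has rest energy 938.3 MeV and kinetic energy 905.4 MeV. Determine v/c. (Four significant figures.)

0.8608

γ = 1 + K/(mc²) = 1 + 905.4/938.3 = 1.9649.
β = √(1 − 1/γ²) = √(1 − 0.259012) = √0.740988 = 0.8608.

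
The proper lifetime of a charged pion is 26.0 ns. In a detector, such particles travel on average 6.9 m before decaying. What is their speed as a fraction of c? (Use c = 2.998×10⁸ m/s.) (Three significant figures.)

d = βγcτ ⇒ βγ = d/(cτ) = 6.900 m / (7.7948 m) = 0.88521.
β = (βγ)/√(1+(βγ)²) = 0.88521/√1.783597 = 0.663.

0.663c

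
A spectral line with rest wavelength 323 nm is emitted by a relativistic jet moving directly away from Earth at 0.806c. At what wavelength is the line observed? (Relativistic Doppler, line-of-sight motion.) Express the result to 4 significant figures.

Relativistic Doppler for wavelength: λ_obs = λ_src · √((1+β)/(1−β)).
With β = 0.806: factor = √(1.806/0.194) = 3.0511.
λ_obs = 323 × 3.0511 = 985.5 nm.

985.5 nm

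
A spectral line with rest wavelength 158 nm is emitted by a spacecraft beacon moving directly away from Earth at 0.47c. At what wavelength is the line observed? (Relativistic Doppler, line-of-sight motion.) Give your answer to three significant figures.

Relativistic Doppler for wavelength: λ_obs = λ_src · √((1+β)/(1−β)).
With β = 0.47: factor = √(1.47/0.53) = 1.6654.
λ_obs = 158 × 1.6654 = 263 nm.

263 nm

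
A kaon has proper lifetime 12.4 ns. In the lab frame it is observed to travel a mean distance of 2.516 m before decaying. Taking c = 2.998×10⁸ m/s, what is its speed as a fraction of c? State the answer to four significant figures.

Lab distance = (lab lifetime)·v = γτ·βc, so βγ = d/(cτ) = 2.516/(2.998×10⁸ × 1.240×10^-8) = 0.6768.
With βγ = 0.6768: γ² = 1 + (βγ)² = 1.458058, and β = (βγ)/γ = 0.6768/1.2075 = 0.5605.

0.5605c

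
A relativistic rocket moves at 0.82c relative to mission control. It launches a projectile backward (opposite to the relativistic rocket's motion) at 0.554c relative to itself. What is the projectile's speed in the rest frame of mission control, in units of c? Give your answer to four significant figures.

In units of c, u = (u' + v)/(1 + u'v) with u' = −0.554 and v = 0.82.
Numerator: −0.554 + 0.82 = 0.266. Denominator: 1 + (−0.554)(0.82) = 0.54572.
u = 0.266/0.54572 = 0.48743, so the speed is 0.4874c.

0.4874c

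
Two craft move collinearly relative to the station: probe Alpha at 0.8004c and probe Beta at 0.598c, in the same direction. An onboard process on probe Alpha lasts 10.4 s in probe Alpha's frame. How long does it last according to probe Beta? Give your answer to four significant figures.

The velocity of probe Alpha relative to probe Beta is (0.8004 − 0.598)c / (1 − 0.8004×0.598) = 0.38821c; relative speed 0.38821c.
γ for this relative speed: γ = 1/√(1 − 0.150707) = 1.0851.
The clock on probe Alpha records proper time, so probe Beta measures Δt = γΔτ = 1.0851 × 10.4 = 11.29 s.

11.29 s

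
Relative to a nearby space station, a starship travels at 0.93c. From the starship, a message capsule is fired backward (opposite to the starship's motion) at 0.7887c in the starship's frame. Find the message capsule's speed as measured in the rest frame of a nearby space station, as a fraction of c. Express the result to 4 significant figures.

Relativistic velocity addition: u = (u' + v)/(1 + u'v/c²), with u' = −0.7887c and v = 0.93c.
Numerator: −0.7887 + 0.93 = 0.1413. Denominator: 1 + (−0.7887)(0.93) = 0.266509.
u = 0.1413/0.266509 = 0.53019, so the speed is 0.5302c.

0.5302c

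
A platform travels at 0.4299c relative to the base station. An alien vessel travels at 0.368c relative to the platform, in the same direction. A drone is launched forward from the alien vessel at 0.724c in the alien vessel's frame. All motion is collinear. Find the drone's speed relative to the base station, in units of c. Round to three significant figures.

Apply u = (u'+v)/(1+u'v) twice. Drone in the platform frame: (0.724+0.368)/(1+0.724·0.368) = 1.092/1.266432 = 0.86227c.
That velocity, transformed to the rest frame of the base station: (0.86227+0.4299)/(1+0.86227·0.4299) = 1.29217/1.370689873 = 0.94272c.

0.943c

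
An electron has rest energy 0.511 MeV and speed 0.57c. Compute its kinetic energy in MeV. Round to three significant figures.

0.111 MeV

γ = 1/√(1 − β²) = 1/√(1 − 0.3249) = 1/√0.6751 = 1/0.821645 = 1.21707.
Kinetic energy: K = (γ − 1)mc² = (1.21707 − 1) × 0.511 MeV = 0.21707 × 0.511 = 0.111 MeV.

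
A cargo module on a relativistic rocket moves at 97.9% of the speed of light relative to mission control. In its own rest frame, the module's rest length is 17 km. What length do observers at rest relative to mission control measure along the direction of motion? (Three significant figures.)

3.47 km

Lorentz factor: γ = (1 − 0.958441)^(−1/2) = 4.9053.
Along the direction of motion the measured length is L₀/γ = 17/4.9053 = 3.47 km.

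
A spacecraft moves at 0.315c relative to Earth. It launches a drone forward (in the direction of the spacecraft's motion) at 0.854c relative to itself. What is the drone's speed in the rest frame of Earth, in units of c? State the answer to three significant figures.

Relativistic velocity addition: u = (u' + v)/(1 + u'v/c²), with u' = 0.854c and v = 0.315c.
Numerator: 0.854 + 0.315 = 1.169. Denominator: 1 + (0.854)(0.315) = 1.26901.
u = 1.169/1.26901 = 0.92119, so the speed is 0.921c.

0.921c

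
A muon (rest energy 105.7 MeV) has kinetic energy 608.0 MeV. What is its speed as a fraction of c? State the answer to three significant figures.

γ = 1 + K/(mc²) = 1 + 608.0/105.7 = 6.7521.
β = √(1 − 1/γ²) = √(1 − 0.0219342) = √0.9780658 = 0.989.

0.989c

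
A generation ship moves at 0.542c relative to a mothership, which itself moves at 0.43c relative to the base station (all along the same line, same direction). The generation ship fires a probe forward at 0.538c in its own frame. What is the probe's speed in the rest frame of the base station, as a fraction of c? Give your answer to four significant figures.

Apply u = (u'+v)/(1+u'v) twice. Probe in the mothership frame: (0.538+0.542)/(1+0.538·0.542) = 1.08/1.291596 = 0.83617c.
That velocity, transformed to the rest frame of the base station: (0.83617+0.43)/(1+0.83617·0.43) = 1.26617/1.3595531 = 0.93131c.

0.9313c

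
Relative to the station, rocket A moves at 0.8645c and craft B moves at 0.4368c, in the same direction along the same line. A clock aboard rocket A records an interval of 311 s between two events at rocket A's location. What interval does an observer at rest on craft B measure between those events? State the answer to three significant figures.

Transform rocket A's velocity into craft B's frame: (0.8645 − 0.4368)/(1 − 0.8645·0.4368) = 0.4277/0.6223864, so the relative speed is 0.68719c.
At |u| = 0.68719c, γ = (1 − 0.47223)^(−1/2) = 1.3765.
The clock on rocket A records proper time, so craft B measures Δt = γΔτ = 1.3765 × 311 = 428 s.

428 s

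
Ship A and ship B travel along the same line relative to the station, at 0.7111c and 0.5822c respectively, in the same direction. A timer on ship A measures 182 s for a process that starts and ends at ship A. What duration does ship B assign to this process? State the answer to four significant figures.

Transform ship A's velocity into ship B's frame: (0.7111 − 0.5822)/(1 − 0.7111·0.5822) = 0.1289/0.58599758, so the relative speed is 0.21997c.
γ for this relative speed: γ = 1/√(1 − 0.0483868) = 1.0251.
Ship A's interval is proper; time dilation gives Δt_B = γΔτ = 1.0251 × 182 s = 186.6 s.

186.6 s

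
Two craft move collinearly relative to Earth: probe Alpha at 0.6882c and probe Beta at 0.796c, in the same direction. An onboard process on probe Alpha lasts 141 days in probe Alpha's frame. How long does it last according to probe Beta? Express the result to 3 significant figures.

Transform probe Alpha's velocity into probe Beta's frame: (0.6882 − 0.796)/(1 − 0.6882·0.796) = −0.1078/0.4521928, so the relative speed is 0.23839c.
γ for this relative speed: γ = 1/√(1 − 0.0568298) = 1.0297.
The clock on probe Alpha records proper time, so probe Beta measures Δt = γΔτ = 1.0297 × 141 = 145 days.

145 days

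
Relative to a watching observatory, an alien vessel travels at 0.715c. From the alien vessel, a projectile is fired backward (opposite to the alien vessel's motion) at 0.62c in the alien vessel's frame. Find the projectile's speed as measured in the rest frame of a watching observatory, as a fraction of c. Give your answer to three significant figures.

In units of c, u = (u' + v)/(1 + u'v) with u' = −0.62 and v = 0.715.
Numerator: −0.62 + 0.715 = 0.095. Denominator: 1 + (−0.62)(0.715) = 0.5567.
u = 0.095/0.5567 = 0.17065, so the speed is 0.171c.

0.171c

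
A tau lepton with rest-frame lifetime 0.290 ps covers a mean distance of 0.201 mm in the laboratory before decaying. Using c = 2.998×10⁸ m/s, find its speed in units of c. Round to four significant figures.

0.9178c

d = βγcτ ⇒ βγ = d/(cτ) = 2.010×10^-4 m / (8.6942×10^-5 m) = 2.3119.
β = (βγ)/√(1+(βγ)²) = 2.3119/√6.34488 = 0.9178.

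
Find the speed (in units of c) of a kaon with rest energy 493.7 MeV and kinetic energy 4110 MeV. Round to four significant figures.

K = (γ−1)mc², so γ = 1 + 4110/493.7 = 9.3249.
Then v/c = √(1 − γ⁻²) = √(1 − 0.0115004) = √0.9884996 = 0.9942.

0.9942c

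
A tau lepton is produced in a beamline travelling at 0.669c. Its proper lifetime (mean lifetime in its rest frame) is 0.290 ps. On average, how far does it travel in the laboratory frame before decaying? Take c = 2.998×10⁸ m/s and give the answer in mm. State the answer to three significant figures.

With β = 0.669, γ = 1/√(1 − 0.669²) = 1/√0.552439 = 1.3454.
Lab-frame lifetime: Δt = γτ = 1.3454 × 0.290 ps = 0.39017 ps.
Distance: d = vΔt = 0.669 × 2.998×10⁸ m/s × 3.9017×10^-13 s = 7.83×10^-5 m = 0.0783 mm.

0.0783 mm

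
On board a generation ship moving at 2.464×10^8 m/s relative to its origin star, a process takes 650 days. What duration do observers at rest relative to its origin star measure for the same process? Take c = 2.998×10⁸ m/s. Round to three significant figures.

β = v/c = (2.464×10^8 m/s)/(2.998×10⁸ m/s) = 0.821881.
γ = 1/√(1 − β²) = 1/√(1 − 0.6754884) = 1/√0.3245116 = 1/0.569659 = 1.7554.
The onboard clock measures proper time, so the interval in the rest frame of its origin star is dilated: Δt = γ·Δτ = 1.7554 × 650 days = 1140 days.

1140 days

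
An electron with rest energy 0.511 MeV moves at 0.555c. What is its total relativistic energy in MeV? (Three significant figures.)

β² = 0.308025, so γ = 1/√0.691975 = 1.2021.
Total energy: E = γmc² = 1.2021 × 0.511 MeV = 0.614 MeV.

0.614 MeV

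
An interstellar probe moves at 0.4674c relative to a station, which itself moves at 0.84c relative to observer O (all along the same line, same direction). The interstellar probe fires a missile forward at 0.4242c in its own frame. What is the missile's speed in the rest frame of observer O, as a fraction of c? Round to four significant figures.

Compose velocities in two stages. Stage 1 (into S'): u₁ = (0.4242+0.4674)/(1+0.4242×0.4674) = 0.74407.
Stage 2 (into S): u = (0.74407+0.84)/(1+0.74407×0.84) = 0.9748, so the speed is 0.9748c.

0.9748c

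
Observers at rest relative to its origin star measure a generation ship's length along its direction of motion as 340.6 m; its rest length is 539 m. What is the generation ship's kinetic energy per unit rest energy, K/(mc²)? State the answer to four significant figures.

From L = L₀/γ: γ = 539/340.6 = 1.5825.
K/(mc²) = γ − 1 = 1.5825 − 1 = 0.5825.

0.5825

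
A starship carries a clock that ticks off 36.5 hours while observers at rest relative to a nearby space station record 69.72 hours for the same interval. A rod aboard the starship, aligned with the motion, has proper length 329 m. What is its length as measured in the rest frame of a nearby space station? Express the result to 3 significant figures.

γ = Δt/Δτ = 69.72/36.5 = 1.91014.
L = L₀/γ = 329/1.91014 = 172 m.

172 m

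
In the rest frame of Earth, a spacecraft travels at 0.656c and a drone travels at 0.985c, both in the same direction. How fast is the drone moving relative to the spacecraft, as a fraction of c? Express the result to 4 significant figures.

0.9298c

Transform to the spacecraft's frame: u' = (u − v)/(1 − uv/c²).
u' = (0.985 − 0.656)/(1 − 0.985×0.656) = 0.329/0.35384 = 0.9298.
Speed in the spacecraft's frame: 0.9298c (in the same direction).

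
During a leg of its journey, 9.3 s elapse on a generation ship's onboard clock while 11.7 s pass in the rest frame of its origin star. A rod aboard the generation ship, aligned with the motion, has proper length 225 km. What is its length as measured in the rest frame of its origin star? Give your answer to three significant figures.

179 km

γ = Δt/Δτ = 11.7/9.3 = 1.25806.
L = L₀/γ = 225/1.25806 = 179 km.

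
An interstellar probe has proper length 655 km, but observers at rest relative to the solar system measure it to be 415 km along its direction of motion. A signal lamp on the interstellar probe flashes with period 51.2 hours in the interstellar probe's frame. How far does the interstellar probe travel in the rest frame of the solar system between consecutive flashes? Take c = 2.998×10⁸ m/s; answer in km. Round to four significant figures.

6.748×10^10 km

Length contraction gives γ = L₀/L = 655/415 = 1.57831.
β = √(1 − 1/γ²) = 0.77367. Lab-frame period = γτ = 1.57831×51.2 hours = 80.809 hours. Distance = βc × γτ = 0.77367 × 2.998×10⁸ m/s × 290912.4 s = 6.7476×10^13 m = 6.748×10^10 km.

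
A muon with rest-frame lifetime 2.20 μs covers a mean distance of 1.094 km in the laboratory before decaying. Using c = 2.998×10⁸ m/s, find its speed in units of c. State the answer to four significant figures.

0.8564c

Lab distance = (lab lifetime)·v = γτ·βc, so βγ = d/(cτ) = 1094/(2.998×10⁸ × 2.200×10^-6) = 1.6587.
With βγ = 1.6587: γ² = 1 + (βγ)² = 3.75129, and β = (βγ)/γ = 1.6587/1.93682 = 0.8564.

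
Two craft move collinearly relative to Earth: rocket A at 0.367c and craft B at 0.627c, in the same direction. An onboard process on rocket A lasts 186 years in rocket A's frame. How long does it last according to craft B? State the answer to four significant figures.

197.6 years

Speed of rocket A in craft B's frame: u = (v_A − v_B)/(1 − v_A v_B/c²) = (0.367 − 0.627)/(1 − 0.367×0.627) = −0.26/0.769891 = −0.33771; |u| = 0.33771c.
At |u| = 0.33771c, γ = (1 − 0.114048)^(−1/2) = 1.0624.
Rocket A's interval is proper; time dilation gives Δt_B = γΔτ = 1.0624 × 186 years = 197.6 years.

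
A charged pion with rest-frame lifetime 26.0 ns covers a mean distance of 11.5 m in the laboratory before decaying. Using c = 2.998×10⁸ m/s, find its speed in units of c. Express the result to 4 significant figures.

Let x = d/(cτ) = 11.50 m / (2.998×10⁸ m/s × 2.600×10^-8 s) = 1.4753. Since d = βγcτ, x = βγ = β/√(1−β²).
Solving: β² = x²/(1+x²) = 2.17651/3.17651 = 0.685189, so β = 0.8278.

0.8278c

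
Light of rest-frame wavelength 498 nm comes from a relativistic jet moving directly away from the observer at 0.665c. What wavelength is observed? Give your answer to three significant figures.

Relativistic Doppler for wavelength: λ_obs = λ_src · √((1+β)/(1−β)).
With β = 0.665: factor = √(1.665/0.335) = 2.2294.
λ_obs = 498 × 2.2294 = 1110 nm.

1110 nm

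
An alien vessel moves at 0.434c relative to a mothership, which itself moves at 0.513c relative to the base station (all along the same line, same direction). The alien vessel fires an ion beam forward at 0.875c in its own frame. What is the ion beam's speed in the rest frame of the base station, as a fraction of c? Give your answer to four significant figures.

0.9832c

Compose velocities in two stages. Stage 1 (into S'): u₁ = (0.875+0.434)/(1+0.875×0.434) = 0.94872.
Stage 2 (into S): u = (0.94872+0.513)/(1+0.94872×0.513) = 0.9832, so the speed is 0.9832c.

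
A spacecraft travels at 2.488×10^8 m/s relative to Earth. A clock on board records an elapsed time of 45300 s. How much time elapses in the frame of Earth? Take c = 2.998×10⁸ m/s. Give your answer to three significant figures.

81200 s

β = v/c = (2.488×10^8 m/s)/(2.998×10⁸ m/s) = 0.829887.
γ = 1/√(1 − β²) = 1/√(1 − 0.6887124) = 1/√0.3112876 = 1/0.557932 = 1.7923.
Time dilation: Δt = γ·Δτ = 1.7923 × 45300 = 81200 s.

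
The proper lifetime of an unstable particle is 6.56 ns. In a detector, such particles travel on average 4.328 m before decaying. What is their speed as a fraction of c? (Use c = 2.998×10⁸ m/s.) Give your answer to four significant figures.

Lab distance = (lab lifetime)·v = γτ·βc, so βγ = d/(cτ) = 4.328/(2.998×10⁸ × 6.560×10^-9) = 2.2007.
With βγ = 2.2007: γ² = 1 + (βγ)² = 5.84308, and β = (βγ)/γ = 2.2007/2.41725 = 0.9104.

0.9104c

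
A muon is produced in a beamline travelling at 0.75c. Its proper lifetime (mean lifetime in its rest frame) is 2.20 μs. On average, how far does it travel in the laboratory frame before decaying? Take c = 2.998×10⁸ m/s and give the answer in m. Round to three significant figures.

748 m

With β = 0.75, γ = 1/√(1 − 0.75²) = 1/√0.4375 = 1.5119.
Lab-frame lifetime: Δt = γτ = 1.5119 × 2.20 μs = 3.3262 μs.
Distance: d = vΔt = 0.75 × 2.998×10⁸ m/s × 3.3262×10^-6 s = 748 m.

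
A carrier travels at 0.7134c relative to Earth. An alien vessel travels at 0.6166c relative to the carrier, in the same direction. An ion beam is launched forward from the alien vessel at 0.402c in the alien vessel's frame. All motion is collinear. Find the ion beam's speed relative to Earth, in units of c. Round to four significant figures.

0.9667c

Compose velocities in two stages. Stage 1 (into S'): u₁ = (0.402+0.6166)/(1+0.402×0.6166) = 0.81627.
Stage 2 (into S): u = (0.81627+0.7134)/(1+0.81627×0.7134) = 0.96672, so the speed is 0.9667c.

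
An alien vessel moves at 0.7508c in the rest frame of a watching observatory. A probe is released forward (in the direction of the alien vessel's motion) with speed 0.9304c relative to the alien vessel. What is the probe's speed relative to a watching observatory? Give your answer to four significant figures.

In units of c, u = (u' + v)/(1 + u'v) with u' = 0.9304 and v = 0.7508.
Numerator: 0.9304 + 0.7508 = 1.6812. Denominator: 1 + (0.9304)(0.7508) = 1.69854432.
u = 1.6812/1.69854432 = 0.98979, so the speed is 0.9898c.

0.9898c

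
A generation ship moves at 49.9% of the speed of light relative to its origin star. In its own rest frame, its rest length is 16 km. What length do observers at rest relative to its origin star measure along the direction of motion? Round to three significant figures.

13.9 km

β² = 0.249001, so γ = 1/√0.750999 = 1.1539.
Length contraction: L = L₀/γ = 16/1.1539 = 13.9 km.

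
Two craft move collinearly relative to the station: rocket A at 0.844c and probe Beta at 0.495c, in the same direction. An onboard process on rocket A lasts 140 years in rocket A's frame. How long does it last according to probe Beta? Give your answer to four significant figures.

The velocity of rocket A relative to probe Beta is (0.844 − 0.495)c / (1 − 0.844×0.495) = 0.59943c; relative speed 0.59943c.
γ for this relative speed: γ = 1/√(1 − 0.359316) = 1.2493.
Rocket A's interval is proper; time dilation gives Δt_B = γΔτ = 1.2493 × 140 years = 174.9 years.

174.9 years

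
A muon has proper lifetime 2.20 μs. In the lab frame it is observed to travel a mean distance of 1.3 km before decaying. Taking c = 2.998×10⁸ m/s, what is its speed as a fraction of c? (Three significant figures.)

0.892c

Lab distance = (lab lifetime)·v = γτ·βc, so βγ = d/(cτ) = 1300/(2.998×10⁸ × 2.200×10^-6) = 1.971.
With βγ = 1.971: γ² = 1 + (βγ)² = 4.88484, and β = (βγ)/γ = 1.971/2.21017 = 0.892.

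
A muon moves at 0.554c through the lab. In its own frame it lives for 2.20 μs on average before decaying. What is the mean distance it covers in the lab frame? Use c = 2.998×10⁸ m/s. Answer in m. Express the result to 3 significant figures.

With β = 0.554, γ = 1/√(1 − 0.554²) = 1/√0.693084 = 1.2012.
Lab-frame lifetime: Δt = γτ = 1.2012 × 2.20 μs = 2.6426 μs.
Distance: d = vΔt = 0.554 × 2.998×10⁸ m/s × 2.6426×10^-6 s = 439 m.

439 m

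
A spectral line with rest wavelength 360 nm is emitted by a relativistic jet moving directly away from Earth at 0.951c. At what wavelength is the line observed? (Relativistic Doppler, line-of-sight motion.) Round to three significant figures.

Relativistic Doppler for wavelength: λ_obs = λ_src · √((1+β)/(1−β)).
With β = 0.951: factor = √(1.951/0.049) = 6.31.
λ_obs = 360 × 6.31 = 2270 nm.

2270 nm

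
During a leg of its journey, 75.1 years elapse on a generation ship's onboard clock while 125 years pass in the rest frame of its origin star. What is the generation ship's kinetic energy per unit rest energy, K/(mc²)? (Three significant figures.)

0.664

The time-dilation ratio gives γ = 125/75.1 = 1.66445.
Since K = (γ−1)mc², K/(mc²) = 1.66445 − 1 = 0.664.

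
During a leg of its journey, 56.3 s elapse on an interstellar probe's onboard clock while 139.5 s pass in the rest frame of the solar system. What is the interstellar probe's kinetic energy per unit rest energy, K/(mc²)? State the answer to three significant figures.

1.48

From Δt = γΔτ: γ = 139.5/56.3 = 2.4778.
K/(mc²) = γ − 1 = 2.4778 − 1 = 1.48.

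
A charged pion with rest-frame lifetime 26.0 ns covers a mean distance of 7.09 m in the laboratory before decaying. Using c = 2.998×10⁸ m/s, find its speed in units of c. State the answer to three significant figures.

0.673c

Lab distance = (lab lifetime)·v = γτ·βc, so βγ = d/(cτ) = 7.090/(2.998×10⁸ × 2.600×10^-8) = 0.90958.
With βγ = 0.90958: γ² = 1 + (βγ)² = 1.827336, and β = (βγ)/γ = 0.90958/1.35179 = 0.673.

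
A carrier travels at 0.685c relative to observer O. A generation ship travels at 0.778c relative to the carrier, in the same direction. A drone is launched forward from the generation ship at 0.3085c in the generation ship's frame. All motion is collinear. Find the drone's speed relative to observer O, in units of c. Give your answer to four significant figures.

0.9756c

First combine the drone and generation ship (S''→S'): u₁ = (0.3085 + 0.778)/(1 + 0.3085×0.778) = 1.0865/1.240013 = 0.8762.
Then combine with the carrier (S'→S): u = (0.8762 + 0.685)/(1 + 0.8762×0.685) = 1.5612/1.600197 = 0.97563.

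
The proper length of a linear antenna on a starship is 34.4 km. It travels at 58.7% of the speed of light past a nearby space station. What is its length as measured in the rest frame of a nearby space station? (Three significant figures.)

27.8 km

β² = 0.344569, so γ = 1/√0.655431 = 1.2352.
Along the direction of motion the measured length is L₀/γ = 34.4/1.2352 = 27.8 km.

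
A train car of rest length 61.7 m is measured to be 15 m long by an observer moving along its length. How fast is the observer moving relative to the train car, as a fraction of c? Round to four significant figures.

0.9700c

Length contraction gives γ = L₀/L = 61.7/15 = 4.1133.
β = √(1 − 1/γ²) = √0.940896 = 0.9700.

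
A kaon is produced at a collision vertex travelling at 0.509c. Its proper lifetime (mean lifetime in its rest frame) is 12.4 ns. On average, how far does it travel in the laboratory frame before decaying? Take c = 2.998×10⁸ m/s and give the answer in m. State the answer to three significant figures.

γ = 1/√(1 − β²) = 1/√(1 − 0.259081) = 1/√0.740919 = 1/0.860767 = 1.1618.
Lab-frame lifetime: Δt = γτ = 1.1618 × 12.4 ns = 14.406 ns.
Distance: d = vΔt = 0.509 × 2.998×10⁸ m/s × 1.4406×10^-8 s = 2.20 m.

2.20 m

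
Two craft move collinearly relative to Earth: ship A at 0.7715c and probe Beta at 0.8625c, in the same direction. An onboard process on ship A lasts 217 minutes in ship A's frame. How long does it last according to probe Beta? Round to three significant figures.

Transform ship A's velocity into probe Beta's frame: (0.7715 − 0.8625)/(1 − 0.7715·0.8625) = −0.091/0.33458125, so the relative speed is 0.27198c.
γ for this relative speed: γ = 1/√(1 − 0.0739731) = 1.0392.
The clock on ship A records proper time, so probe Beta measures Δt = γΔτ = 1.0392 × 217 = 226 minutes.

226 minutes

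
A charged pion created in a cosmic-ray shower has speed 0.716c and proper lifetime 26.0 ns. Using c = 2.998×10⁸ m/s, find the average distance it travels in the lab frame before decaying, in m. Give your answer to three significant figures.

γ = 1/√(1 − β²) = 1/√(1 − 0.512656) = 1/√0.487344 = 1/0.6981 = 1.4325.
Lab-frame lifetime: Δt = γτ = 1.4325 × 26.0 ns = 37.245 ns.
Distance: d = vΔt = 0.716 × 2.998×10⁸ m/s × 3.7245×10^-8 s = 7.99 m.

7.99 m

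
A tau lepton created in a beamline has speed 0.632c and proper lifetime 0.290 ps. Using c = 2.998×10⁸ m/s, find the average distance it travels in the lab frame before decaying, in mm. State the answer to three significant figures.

With β = 0.632, γ = 1/√(1 − 0.632²) = 1/√0.600576 = 1.2904.
Lab-frame lifetime: Δt = γτ = 1.2904 × 0.290 ps = 0.37422 ps.
Distance: d = vΔt = 0.632 × 2.998×10⁸ m/s × 3.7422×10^-13 s = 7.09×10^-5 m = 0.0709 mm.

0.0709 mm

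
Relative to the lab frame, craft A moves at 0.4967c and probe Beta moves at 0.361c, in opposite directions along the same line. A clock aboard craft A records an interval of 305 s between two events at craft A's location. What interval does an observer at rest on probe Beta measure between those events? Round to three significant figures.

444 s

Speed of craft A in probe Beta's frame: u = (v_A + v_B)/(1 + v_A v_B/c²) = (0.4967 + 0.361)/(1 + 0.4967×0.361) = 0.8577/1.1793087 = 0.72729; |u| = 0.72729c.
At |u| = 0.72729c, γ = (1 − 0.528951)^(−1/2) = 1.457.
The clock on craft A records proper time, so probe Beta measures Δt = γΔτ = 1.457 × 305 = 444 s.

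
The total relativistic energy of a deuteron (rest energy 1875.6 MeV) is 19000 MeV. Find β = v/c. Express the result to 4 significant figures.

0.9951

γ = E/(mc²) = 19000/1875.6 = 10.13.
β = √(1 − 1/γ²) = √(1 − 0.00974498) = √0.99025502 = 0.9951.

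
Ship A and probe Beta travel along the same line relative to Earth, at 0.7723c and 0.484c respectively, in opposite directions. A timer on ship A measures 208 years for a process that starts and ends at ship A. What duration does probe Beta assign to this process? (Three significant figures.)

514 years

The velocity of ship A relative to probe Beta is (0.7723 + 0.484)c / (1 + 0.7723×0.484) = 0.91448c; relative speed 0.91448c.
γ for this relative speed: γ = 1/√(1 − 0.836274) = 2.4714.
Ship A's interval is proper; time dilation gives Δt_B = γΔτ = 2.4714 × 208 years = 514 years.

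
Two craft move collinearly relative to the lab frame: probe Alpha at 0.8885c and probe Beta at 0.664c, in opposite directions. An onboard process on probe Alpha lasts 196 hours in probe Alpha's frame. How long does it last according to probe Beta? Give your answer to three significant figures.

The velocity of probe Alpha relative to probe Beta is (0.8885 + 0.664)c / (1 + 0.8885×0.664) = 0.97644c; relative speed 0.97644c.
At |u| = 0.97644c, γ = (1 − 0.953435)^(−1/2) = 4.6342.
Probe Alpha's interval is proper; time dilation gives Δt_B = γΔτ = 4.6342 × 196 hours = 908 hours.

908 hours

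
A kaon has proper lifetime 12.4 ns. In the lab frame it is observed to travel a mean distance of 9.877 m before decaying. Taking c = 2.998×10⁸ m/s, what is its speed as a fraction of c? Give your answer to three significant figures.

Let x = d/(cτ) = 9.877 m / (2.998×10⁸ m/s × 1.240×10^-8 s) = 2.6569. Since d = βγcτ, x = βγ = β/√(1−β²).
Solving: β² = x²/(1+x²) = 7.05912/8.05912 = 0.875917, so β = 0.936.

0.936c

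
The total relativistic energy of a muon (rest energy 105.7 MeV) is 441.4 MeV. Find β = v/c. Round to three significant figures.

0.971

γ = E/(mc²) = 441.4/105.7 = 4.176.
β = √(1 − 1/γ²) = √(1 − 0.0573428) = √0.9426572 = 0.971.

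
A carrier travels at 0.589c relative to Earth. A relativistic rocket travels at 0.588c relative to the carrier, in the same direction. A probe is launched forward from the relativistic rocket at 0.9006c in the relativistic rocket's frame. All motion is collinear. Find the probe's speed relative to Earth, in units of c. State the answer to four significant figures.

Compose velocities in two stages. Stage 1 (into S'): u₁ = (0.9006+0.588)/(1+0.9006×0.588) = 0.97323.
Stage 2 (into S): u = (0.97323+0.589)/(1+0.97323×0.589) = 0.99301, so the speed is 0.9930c.

0.9930c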